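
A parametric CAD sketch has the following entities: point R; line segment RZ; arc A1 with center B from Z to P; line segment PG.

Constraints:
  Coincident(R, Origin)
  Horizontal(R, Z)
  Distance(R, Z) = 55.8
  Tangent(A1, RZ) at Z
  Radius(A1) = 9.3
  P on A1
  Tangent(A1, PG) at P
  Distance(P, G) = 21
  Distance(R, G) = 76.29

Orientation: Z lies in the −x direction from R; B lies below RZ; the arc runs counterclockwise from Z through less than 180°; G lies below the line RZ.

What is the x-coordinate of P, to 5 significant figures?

-64.523

Checks: |BP| = 9.300 ✓; ∠(BP, PG) = 90.00° ✓; |PG| = 21.00 ✓; |RG| = 76.29 ✓.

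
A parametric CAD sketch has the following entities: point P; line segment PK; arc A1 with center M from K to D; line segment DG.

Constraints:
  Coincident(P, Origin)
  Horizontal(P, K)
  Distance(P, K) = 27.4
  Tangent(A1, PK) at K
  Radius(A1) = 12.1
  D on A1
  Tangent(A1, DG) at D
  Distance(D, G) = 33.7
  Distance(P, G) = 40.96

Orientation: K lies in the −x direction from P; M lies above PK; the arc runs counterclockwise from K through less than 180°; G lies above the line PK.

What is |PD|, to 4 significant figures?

17.97

P is at the origin; PK is horizontal with |PK| = 27.4 and K on the −x side, so K = (-27.40, 0.000). Since A1 is tangent to PK there, MK ⟂ PK, so M = K + (0, 12.1) = (-27.40, 12.10). Since MD ⟂ DG (tangency), |MG| = √(12.1² + 33.7²) = 35.81 regardless of where D sits on A1. So G lies on both circle(P, 40.96) and circle(M, 35.81); the above-PK intersection is G = (-5.678, 40.56). D is the foot of the tangent from G: D = (-15.87, 8.442).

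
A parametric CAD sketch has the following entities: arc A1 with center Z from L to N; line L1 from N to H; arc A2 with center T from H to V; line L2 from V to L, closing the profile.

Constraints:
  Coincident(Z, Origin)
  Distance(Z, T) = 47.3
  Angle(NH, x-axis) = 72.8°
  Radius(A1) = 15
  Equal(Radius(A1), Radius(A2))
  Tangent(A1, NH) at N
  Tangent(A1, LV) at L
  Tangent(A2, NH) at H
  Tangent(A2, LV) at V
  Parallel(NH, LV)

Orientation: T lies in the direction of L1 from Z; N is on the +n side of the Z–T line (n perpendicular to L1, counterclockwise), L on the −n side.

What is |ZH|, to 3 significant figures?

49.6

The slot axis is L1's direction at 72.8°, so u = (cos 72.8°, sin 72.8°) = (0.296, 0.955) and n = (−sin 72.8°, cos 72.8°) = (-0.955, 0.296). Z is at the origin and T lies 47.3 along u from Z, so T = 47.3·u = (14.0, 45.2). Tangency of A1 to both parallel lines with radius 15.0 puts N and L at Z ± 15.0·n: N = (-14.3, 4.44), L = (14.3, -4.44). Equal radii place H and V the same way about T: H = T + 15.0·n = (-0.342, 49.6), V = T − 15.0·n = (28.3, 40.7). Then |ZH| = |H − Z| = 49.6.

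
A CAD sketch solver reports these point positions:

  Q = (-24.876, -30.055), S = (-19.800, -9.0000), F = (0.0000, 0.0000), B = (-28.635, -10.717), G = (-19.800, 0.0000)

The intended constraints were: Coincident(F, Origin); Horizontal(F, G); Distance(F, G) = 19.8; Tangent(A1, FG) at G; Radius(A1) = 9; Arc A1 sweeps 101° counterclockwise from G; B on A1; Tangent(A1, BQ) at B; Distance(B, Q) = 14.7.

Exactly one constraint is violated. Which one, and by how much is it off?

Distance(B, Q) = 14.7 — off by 5.00.

F = (0.00, 0.00) ✓; F.y = 0.00, G.y = 0.00 ✓; |FG| = 19.80 ✓; ∠(SG, GF) = 90.00° ✓; |SG| = 9.000 ✓; bearing(S→B) − bearing(S→G) = 101.0° ✓; |SB| = 9.000 ✓; ∠(SB, BQ) = 90.00° ✓; |BQ| = 19.70 ✗.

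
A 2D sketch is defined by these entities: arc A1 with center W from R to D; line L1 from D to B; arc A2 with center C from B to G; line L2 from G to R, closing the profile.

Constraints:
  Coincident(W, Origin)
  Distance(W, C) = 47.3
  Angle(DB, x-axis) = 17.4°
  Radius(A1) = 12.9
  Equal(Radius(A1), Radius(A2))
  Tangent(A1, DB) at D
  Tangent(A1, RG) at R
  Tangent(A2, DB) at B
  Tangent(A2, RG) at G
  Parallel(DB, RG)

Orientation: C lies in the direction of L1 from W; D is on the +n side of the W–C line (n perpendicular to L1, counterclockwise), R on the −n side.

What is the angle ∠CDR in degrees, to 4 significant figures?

74.74°

W is at the origin and C lies 47.3 along u from W, so C = 47.3·u = (45.14, 14.14). Tangency of A1 to both parallel lines with radius 12.9 puts D and R at W ± 12.9·n: D = (-3.858, 12.31), R = (3.858, -12.31). Then cos ∠CDR = DC·DR / (|DC||DR|), giving 74.74°.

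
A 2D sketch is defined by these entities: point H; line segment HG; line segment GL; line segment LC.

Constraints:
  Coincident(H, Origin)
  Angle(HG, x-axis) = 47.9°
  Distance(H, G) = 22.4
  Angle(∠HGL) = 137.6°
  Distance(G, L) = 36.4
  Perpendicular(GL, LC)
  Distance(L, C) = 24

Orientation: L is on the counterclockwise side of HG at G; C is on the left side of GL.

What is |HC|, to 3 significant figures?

53.7

H is at the origin; HG runs at 47.9° with length 22.4, so G = 22.4·(cos 47.9°, sin 47.9°) = (15.0, 16.6). ∠HGL = 137.6°, so GL runs at 47.9° + (180° − 137.6°) = 90.3° from the x-axis; with |GL| = 36.4, L = G + 36.4·(cos 90.3°, sin 90.3°) = (14.8, 53.0). GL is perpendicular to LC; with |LC| = 24.0 on the left of GL, C = L + 24.0·(-1.00, -0.00524) = (-9.17, 52.9). Then |HC| = |C − H| = 53.7.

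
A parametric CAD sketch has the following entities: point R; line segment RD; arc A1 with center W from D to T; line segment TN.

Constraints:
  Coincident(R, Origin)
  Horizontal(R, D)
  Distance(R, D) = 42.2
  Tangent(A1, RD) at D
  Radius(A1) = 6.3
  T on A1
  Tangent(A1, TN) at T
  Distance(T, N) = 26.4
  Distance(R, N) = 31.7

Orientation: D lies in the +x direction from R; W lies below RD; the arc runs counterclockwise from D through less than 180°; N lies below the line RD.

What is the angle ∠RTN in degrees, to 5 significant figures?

56.687°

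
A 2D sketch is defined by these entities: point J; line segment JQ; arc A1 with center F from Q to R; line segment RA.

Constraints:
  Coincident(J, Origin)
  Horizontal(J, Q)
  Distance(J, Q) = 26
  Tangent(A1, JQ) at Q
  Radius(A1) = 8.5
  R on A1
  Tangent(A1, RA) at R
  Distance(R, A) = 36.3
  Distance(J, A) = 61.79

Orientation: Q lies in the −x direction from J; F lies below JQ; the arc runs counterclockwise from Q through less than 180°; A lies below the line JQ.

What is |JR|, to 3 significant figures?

34.1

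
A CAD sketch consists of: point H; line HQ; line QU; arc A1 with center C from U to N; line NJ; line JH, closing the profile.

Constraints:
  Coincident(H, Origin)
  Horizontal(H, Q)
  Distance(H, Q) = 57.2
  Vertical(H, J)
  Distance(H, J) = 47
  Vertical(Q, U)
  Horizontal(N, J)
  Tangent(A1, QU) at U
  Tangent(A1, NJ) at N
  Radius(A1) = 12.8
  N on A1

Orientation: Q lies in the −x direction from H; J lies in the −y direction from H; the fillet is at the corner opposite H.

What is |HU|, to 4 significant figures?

66.64

H is at the origin; H and Q share the same y with |HQ| = 57.2 and Q on the −x side, so Q = (-57.20, 0.000). HJ is vertical with |HJ| = 47.0 and J on the −y side, so J = (0.000, -47.00). The virtual corner opposite H is at (-57.20, -47.00). Since A1 is tangent to QU there, CU ⟂ QU and the tangent condition forces CN to be normal to NJ, with radius 12.8, so the center C sits 12.8 in from both sides at C = (-44.40, -34.20). That places the tangent points at U = (-57.20, -34.20) on QU and N = (-44.40, -47.00) on NJ. Then |HU| = |U − H| = 66.64.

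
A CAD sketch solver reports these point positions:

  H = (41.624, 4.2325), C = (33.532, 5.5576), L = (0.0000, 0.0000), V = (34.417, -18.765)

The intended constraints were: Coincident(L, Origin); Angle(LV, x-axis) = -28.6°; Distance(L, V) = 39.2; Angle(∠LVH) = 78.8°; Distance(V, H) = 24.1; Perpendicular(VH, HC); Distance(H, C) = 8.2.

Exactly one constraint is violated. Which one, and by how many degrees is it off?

Perpendicular(VH, HC) — off by 8.10°.

L = (0.00, 0.00) ✓; LV at -28.60° ✓; |LV| = 39.20 ✓; ∠LVH = 78.80° ✓; |VH| = 24.10 ✓; ∠(VH, HC) = 98.10° ✗; |HC| = 8.200 ✓.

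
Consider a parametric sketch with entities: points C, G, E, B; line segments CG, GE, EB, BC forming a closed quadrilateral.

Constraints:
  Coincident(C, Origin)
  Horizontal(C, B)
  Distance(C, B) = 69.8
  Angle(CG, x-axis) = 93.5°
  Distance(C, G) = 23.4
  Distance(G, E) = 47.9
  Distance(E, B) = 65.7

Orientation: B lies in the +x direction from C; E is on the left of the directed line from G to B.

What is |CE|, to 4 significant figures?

65.05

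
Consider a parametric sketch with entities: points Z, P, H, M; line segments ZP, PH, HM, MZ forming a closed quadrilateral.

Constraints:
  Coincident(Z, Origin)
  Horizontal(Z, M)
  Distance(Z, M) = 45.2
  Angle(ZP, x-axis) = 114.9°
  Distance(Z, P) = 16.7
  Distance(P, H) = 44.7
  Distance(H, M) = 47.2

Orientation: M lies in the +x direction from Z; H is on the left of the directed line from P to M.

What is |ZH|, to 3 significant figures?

51.6

Z is at the origin; Z and M share the same y with |ZM| = 45.2 and M in +x, so M = (45.2, 0). ZP runs at 114.9° with |ZP| = 16.7, so P = (-7.03, 15.1). H is determined by |PH| = 44.7 and |HM| = 47.2 together: it lies at the intersection of circle(P, 44.7) and circle(M, 47.2). With |PM| = 54.4, the foot of the radical line on PM is 25.1 from P and the perpendicular offset is √(44.7² − 25.1²) = 37.0. Taking the left-of-PM solution: H = (27.4, 43.7).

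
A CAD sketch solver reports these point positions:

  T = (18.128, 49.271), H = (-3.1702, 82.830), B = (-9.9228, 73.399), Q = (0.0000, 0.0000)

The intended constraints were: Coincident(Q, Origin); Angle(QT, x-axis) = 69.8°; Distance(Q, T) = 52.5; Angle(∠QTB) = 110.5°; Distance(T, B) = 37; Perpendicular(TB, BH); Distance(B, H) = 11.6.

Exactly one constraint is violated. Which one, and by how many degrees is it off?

Perpendicular(TB, BH) — off by 5.10°.

Q = (0.00, 0.00) ✓; QT at 69.80° ✓; |QT| = 52.50 ✓; ∠QTB = 110.5° ✓; |TB| = 37.00 ✓; ∠(TB, BH) = 84.90° ✗; |BH| = 11.60 ✓.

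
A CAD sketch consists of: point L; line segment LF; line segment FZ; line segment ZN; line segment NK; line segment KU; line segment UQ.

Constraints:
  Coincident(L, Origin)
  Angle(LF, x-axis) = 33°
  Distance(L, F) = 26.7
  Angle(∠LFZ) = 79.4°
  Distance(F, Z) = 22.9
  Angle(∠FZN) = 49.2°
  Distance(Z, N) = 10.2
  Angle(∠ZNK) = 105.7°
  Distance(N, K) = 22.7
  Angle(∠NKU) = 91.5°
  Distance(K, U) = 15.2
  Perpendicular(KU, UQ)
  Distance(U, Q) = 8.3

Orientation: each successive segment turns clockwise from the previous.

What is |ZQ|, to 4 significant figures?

18.43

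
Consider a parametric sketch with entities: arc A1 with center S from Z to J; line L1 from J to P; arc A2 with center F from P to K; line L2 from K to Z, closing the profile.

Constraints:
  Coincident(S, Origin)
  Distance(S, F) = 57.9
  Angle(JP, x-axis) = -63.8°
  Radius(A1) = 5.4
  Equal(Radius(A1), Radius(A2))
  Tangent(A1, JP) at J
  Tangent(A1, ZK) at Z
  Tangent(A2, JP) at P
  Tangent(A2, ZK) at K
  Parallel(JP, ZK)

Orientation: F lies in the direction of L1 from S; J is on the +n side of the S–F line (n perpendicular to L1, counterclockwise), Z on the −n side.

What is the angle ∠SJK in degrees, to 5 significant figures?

79.434°

The slot axis is L1's direction at -63.8°, so u = (cos -63.8°, sin -63.8°) = (0.44151, -0.89726) and n = (−sin -63.8°, cos -63.8°) = (0.89726, 0.44151). S is at the origin and F lies 57.9 along u from S, so F = 57.9·u = (25.563, -51.951). Tangency of A1 to both parallel lines with radius 5.4 puts J and Z at S ± 5.4·n: J = (4.8452, 2.3841), Z = (-4.8452, -2.3841). Equal radii place P and K the same way about F: P = F + 5.4·n = (30.408, -49.567), K = F − 5.4·n = (20.718, -54.335). Then cos ∠SJK = JS·JK / (|JS||JK|), giving 79.434°.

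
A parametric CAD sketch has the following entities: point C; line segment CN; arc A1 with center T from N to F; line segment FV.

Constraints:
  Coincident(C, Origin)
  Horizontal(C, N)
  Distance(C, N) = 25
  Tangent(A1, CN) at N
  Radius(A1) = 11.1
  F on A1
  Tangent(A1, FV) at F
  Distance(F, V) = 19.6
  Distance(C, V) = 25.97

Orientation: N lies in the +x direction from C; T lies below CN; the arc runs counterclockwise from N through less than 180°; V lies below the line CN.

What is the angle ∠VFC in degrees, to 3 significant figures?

92.3°

C is at the origin; C and N share the same y with |CN| = 25.0 and N on the +x side, so N = (25.0, 0.00). The tangent condition forces TN to be normal to CN, so T = N + (0, -11.1) = (25.0, -11.1). Since TF ⟂ FV (tangency), |TV| = √(11.1² + 19.6²) = 22.5 regardless of where F sits on A1. So V lies on both circle(C, 25.97) and circle(T, 22.5); the below-CN intersection is V = (7.23, -24.9). F is the foot of the tangent from V: F = (14.7, -6.84).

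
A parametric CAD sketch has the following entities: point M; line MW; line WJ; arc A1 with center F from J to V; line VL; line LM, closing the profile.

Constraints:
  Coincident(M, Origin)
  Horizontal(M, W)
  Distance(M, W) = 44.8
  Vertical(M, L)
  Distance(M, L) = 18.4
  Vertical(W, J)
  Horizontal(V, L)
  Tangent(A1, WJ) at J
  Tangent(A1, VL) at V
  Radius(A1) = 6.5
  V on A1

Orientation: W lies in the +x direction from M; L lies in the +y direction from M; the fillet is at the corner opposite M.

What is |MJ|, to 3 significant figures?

46.4

M is at the origin; MW is horizontal with |MW| = 44.8 and W on the +x side, so W = (44.8, 0.00). ML is vertical with |ML| = 18.4 and L on the +y side, so L = (0.00, 18.4). The virtual corner opposite M is at (44.8, 18.4). The tangent condition forces FJ to be normal to WJ and since A1 is tangent to VL there, FV ⟂ VL, with radius 6.5, so the center F sits 6.5 in from both sides at F = (38.3, 11.9). That places the tangent points at J = (44.8, 11.9) on WJ and V = (38.3, 18.4) on VL. Then |MJ| = |J − M| = 46.4.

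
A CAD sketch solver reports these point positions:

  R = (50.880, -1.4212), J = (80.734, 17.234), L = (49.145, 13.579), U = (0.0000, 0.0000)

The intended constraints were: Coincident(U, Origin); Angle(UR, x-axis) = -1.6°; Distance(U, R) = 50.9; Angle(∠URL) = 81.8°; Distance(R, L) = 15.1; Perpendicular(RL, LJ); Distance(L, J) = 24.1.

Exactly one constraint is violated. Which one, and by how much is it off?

Distance(L, J) = 24.1 — off by 7.70.

U = (0.00, 0.00) ✓; UR at -1.600° ✓; |UR| = 50.90 ✓; ∠URL = 81.80° ✓; |RL| = 15.10 ✓; ∠(RL, LJ) = 90.00° ✓; |LJ| = 31.80 ✗.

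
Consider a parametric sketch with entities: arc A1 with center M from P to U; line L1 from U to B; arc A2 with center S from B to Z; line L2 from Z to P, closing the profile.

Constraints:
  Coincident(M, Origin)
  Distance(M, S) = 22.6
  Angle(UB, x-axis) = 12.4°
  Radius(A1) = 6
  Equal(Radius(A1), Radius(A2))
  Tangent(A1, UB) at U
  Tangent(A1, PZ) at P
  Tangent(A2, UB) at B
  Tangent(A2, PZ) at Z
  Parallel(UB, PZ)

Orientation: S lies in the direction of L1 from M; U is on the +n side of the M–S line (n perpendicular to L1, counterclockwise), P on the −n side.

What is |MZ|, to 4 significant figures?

23.38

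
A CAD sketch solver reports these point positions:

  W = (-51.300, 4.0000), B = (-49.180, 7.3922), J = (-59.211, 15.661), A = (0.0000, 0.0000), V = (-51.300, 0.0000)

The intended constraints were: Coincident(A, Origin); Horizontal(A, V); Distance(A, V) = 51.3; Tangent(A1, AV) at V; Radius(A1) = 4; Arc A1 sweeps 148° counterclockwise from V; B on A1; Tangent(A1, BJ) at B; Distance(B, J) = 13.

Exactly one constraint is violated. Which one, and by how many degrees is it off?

Tangent(A1, BJ) at B — off by 7.50°.

A = (0.00, 0.00) ✓; A.y = 0.00, V.y = 0.00 ✓; |AV| = 51.30 ✓; ∠(WV, VA) = 90.00° ✓; |WV| = 4.000 ✓; bearing(W→B) − bearing(W→V) = 148.0° ✓; |WB| = 4.000 ✓; ∠(WB, BJ) = 97.50° ✗; |BJ| = 13.00 ✓.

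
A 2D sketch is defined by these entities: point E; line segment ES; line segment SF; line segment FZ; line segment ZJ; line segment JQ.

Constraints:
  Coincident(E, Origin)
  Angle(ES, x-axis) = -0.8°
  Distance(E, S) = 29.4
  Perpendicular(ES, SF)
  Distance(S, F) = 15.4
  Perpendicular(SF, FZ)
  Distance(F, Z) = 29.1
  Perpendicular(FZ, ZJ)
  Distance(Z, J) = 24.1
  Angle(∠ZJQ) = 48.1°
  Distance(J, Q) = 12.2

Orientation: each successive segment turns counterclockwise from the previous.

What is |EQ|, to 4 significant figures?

9.397

The perpendicularity gives ZJ at right angles to FZ, so ZJ runs at -90.80°; with |ZJ| = 24.1, J = (0.1785, -8.703). ∠ZJQ = 48.1° gives JQ at 41.10° from the x-axis; with |JQ| = 12.2, Q = (9.372, -0.6834). Then |EQ| = |Q − E| = 9.397.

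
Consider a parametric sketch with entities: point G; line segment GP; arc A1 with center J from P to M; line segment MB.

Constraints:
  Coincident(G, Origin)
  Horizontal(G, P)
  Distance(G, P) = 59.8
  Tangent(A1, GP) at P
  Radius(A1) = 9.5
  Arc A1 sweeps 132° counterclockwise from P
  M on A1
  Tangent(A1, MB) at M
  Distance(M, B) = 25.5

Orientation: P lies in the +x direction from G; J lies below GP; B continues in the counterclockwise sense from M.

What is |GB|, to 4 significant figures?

78.00

G is at the origin; GP is horizontal with |GP| = 59.8 and P on the +x side, so P = (59.80, 0.000). Since A1 is tangent to GP there, JP ⟂ GP, so J = P + (0, -9.5) = (59.80, -9.500). On A1, P sits at bearing 90° from J; a 132° counterclockwise sweep puts M at bearing 222°, so M = J + 9.5·(cos 222°, sin 222°) = (52.74, -15.86). A1 meets MB tangentially, so JM is at right angles to MB, so MB runs along (−sin 222°, cos 222°); with |MB| = 25.5, B = (69.80, -34.81). Then |GB| = |B − G| = 78.00.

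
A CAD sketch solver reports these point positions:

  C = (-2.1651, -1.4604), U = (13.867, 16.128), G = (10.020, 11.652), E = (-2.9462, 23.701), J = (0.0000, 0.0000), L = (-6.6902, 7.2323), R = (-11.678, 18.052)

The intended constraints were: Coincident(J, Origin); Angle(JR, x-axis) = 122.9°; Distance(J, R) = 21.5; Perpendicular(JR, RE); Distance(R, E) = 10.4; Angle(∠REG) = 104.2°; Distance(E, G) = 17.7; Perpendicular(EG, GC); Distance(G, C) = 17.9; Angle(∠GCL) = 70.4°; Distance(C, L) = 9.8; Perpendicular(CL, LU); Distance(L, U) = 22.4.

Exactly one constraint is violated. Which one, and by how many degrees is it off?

Perpendicular(CL, LU) — off by 4.10°.

J = (0.00, 0.00) ✓; JR at 122.9° ✓; |JR| = 21.50 ✓; ∠(JR, RE) = 90.00° ✓; |RE| = 10.40 ✓; ∠REG = 104.2° ✓; |EG| = 17.70 ✓; ∠(EG, GC) = 90.00° ✓; |GC| = 17.90 ✓; ∠GCL = 70.40° ✓; |CL| = 9.800 ✓; ∠(CL, LU) = 94.10° ✗; |LU| = 22.40 ✓.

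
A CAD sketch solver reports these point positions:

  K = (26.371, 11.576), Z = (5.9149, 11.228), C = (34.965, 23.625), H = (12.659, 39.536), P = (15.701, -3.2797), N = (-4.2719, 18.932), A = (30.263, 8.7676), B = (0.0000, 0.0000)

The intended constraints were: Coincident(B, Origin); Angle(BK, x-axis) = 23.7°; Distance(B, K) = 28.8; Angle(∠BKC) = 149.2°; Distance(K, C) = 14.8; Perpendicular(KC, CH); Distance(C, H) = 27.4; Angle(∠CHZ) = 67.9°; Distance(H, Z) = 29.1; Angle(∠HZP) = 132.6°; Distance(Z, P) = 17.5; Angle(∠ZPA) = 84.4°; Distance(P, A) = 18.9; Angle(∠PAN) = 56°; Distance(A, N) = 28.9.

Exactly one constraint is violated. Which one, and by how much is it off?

Distance(A, N) = 28.9 — off by 7.10.

B = (0.00, 0.00) ✓; BK at 23.70° ✓; |BK| = 28.80 ✓; ∠BKC = 149.2° ✓; |KC| = 14.80 ✓; ∠(KC, CH) = 90.00° ✓; |CH| = 27.40 ✓; ∠CHZ = 67.90° ✓; |HZ| = 29.10 ✓; ∠HZP = 132.6° ✓; |ZP| = 17.50 ✓; ∠ZPA = 84.40° ✓; |PA| = 18.90 ✓; ∠PAN = 56.00° ✓; |AN| = 36.00 ✗.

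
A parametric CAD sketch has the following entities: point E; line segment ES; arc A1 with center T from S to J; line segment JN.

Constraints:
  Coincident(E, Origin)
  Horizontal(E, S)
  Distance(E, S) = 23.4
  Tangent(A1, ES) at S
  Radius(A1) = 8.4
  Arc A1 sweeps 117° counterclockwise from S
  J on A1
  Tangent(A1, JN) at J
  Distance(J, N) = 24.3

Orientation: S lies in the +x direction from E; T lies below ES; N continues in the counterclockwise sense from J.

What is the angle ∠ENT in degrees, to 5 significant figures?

30.580°

E is at the origin; ES is horizontal with |ES| = 23.4 and S on the +x side, so S = (23.400, 0.0000). A1 meets ES tangentially, so TS is at right angles to ES, so T = S + (0, -8.4) = (23.400, -8.4000). On A1, S sits at bearing 90° from T; a 117° counterclockwise sweep puts J at bearing 207°, so J = T + 8.4·(cos 207°, sin 207°) = (15.916, -12.214). A1 meets JN tangentially, so TJ is at right angles to JN, so JN runs along (−sin 207°, cos 207°); with |JN| = 24.3, N = (26.948, -33.865). Then cos ∠ENT = NE·NT / (|NE||NT|), giving 30.580°.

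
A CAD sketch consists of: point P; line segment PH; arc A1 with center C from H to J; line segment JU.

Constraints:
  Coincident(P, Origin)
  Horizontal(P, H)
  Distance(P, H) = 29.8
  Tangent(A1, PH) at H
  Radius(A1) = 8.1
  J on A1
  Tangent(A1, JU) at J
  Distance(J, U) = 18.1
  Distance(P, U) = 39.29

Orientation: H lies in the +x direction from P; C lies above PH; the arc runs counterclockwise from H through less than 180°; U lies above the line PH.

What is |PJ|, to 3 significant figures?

38.8

Checks: |CJ| = 8.100 ✓; ∠(CJ, JU) = 90.00° ✓; |JU| = 18.10 ✓; |PU| = 39.29 ✓.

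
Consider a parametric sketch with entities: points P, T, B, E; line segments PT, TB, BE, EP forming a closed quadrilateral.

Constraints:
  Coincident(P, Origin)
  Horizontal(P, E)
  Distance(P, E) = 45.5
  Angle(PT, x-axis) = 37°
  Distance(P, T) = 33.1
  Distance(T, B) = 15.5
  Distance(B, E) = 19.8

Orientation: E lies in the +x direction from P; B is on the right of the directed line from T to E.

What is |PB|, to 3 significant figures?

26.6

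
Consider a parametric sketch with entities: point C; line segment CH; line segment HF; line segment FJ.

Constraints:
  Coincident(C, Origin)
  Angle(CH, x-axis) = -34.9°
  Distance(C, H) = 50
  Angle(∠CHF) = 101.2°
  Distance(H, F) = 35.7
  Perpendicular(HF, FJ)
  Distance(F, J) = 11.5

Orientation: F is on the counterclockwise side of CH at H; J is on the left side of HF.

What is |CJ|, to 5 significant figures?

58.924

C is at the origin; CH runs at -34.9° with length 50.0, so H = 50.0·(cos -34.9°, sin -34.9°) = (41.008, -28.607). ∠CHF = 101.2°, so HF runs at -34.9° + (180° − 101.2°) = 43.900° from the x-axis; with |HF| = 35.7, F = H + 35.7·(cos 43.900°, sin 43.900°) = (66.731, -3.8528). HF is perpendicular to FJ; with |FJ| = 11.5 on the left of HF, J = F + 11.5·(-0.69340, 0.72055) = (58.757, 4.4335). Then |CJ| = |J − C| = 58.924.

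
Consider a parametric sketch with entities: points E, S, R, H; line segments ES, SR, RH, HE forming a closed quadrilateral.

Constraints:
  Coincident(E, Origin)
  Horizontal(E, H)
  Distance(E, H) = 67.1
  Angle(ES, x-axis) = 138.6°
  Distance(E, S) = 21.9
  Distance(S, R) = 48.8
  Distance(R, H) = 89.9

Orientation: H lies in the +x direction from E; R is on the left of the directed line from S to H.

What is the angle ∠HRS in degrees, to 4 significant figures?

68.07°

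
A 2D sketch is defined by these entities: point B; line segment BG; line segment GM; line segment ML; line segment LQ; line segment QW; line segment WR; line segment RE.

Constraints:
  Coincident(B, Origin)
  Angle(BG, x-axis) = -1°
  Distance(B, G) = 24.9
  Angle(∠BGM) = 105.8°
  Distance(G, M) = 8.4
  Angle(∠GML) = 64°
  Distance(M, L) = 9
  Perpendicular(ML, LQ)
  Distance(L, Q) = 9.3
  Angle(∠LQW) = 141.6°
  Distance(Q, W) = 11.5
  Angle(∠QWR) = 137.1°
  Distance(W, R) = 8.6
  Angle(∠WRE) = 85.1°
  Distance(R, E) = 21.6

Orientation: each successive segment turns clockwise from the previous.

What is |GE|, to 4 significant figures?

15.11

∠QWR = 137.1° gives WR at -2.500° from the x-axis; with |WR| = 8.6, R = (37.37, 9.393). ∠WRE = 85.1° gives RE at -97.40° from the x-axis; with |RE| = 21.6, E = (34.59, -12.03). Then |GE| = |E − G| = 15.11.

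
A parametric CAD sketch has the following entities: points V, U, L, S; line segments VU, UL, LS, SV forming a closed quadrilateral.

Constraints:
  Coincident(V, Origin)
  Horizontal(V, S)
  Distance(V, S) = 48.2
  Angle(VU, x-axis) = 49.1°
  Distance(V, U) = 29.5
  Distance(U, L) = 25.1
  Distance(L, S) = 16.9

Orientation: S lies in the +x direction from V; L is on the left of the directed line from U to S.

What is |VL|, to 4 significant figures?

46.62

V is at the origin; VS is horizontal with |VS| = 48.2 and S in +x, so S = (48.2, 0). VU runs at 49.1° with |VU| = 29.5, so U = (19.31, 22.30). L is determined by |UL| = 25.1 and |LS| = 16.9 together: it lies at the intersection of circle(U, 25.1) and circle(S, 16.9). With |US| = 36.49, the foot of the radical line on US is 22.96 from U and the perpendicular offset is √(25.1² − 22.96²) = 10.13. Taking the left-of-US solution: L = (43.68, 16.29).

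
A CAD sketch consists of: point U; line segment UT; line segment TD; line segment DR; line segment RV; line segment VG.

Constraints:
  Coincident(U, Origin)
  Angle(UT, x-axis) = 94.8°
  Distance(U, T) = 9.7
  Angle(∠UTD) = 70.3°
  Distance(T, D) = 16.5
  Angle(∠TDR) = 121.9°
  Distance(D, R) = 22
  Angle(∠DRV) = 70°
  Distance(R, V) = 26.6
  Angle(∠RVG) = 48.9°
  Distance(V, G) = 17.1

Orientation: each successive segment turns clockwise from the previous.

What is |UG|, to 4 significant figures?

7.171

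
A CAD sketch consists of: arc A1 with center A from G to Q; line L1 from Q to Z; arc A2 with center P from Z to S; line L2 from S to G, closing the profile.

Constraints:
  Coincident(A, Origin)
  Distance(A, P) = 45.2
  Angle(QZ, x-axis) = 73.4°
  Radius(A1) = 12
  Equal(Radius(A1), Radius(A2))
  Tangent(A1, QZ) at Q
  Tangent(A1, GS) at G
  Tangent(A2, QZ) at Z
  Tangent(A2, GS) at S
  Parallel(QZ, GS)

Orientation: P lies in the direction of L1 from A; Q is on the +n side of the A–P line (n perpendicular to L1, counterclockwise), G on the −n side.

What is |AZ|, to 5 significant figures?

46.766

The slot axis is L1's direction at 73.4°, so u = (cos 73.4°, sin 73.4°) = (0.28569, 0.95832) and n = (−sin 73.4°, cos 73.4°) = (-0.95832, 0.28569). A is at the origin and P lies 45.2 along u from A, so P = 45.2·u = (12.913, 43.316). Tangency of A1 to both parallel lines with radius 12.0 puts Q and G at A ± 12.0·n: Q = (-11.500, 3.4283), G = (11.500, -3.4283). Equal radii place Z and S the same way about P: Z = P + 12.0·n = (1.4132, 46.744), S = P − 12.0·n = (24.413, 39.888). Then |AZ| = |Z − A| = 46.766.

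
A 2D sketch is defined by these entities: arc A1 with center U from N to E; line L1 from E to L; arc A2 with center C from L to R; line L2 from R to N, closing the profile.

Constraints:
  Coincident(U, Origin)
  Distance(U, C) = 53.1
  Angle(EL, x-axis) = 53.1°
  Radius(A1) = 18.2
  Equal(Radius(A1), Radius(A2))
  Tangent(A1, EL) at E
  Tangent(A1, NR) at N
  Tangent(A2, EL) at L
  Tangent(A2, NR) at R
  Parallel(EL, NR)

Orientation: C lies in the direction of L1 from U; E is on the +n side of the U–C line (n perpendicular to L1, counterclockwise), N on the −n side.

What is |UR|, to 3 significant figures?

56.1

The slot axis is L1's direction at 53.1°, so u = (cos 53.1°, sin 53.1°) = (0.600, 0.800) and n = (−sin 53.1°, cos 53.1°) = (-0.800, 0.600). U is at the origin and C lies 53.1 along u from U, so C = 53.1·u = (31.9, 42.5). Tangency of A1 to both parallel lines with radius 18.2 puts E and N at U ± 18.2·n: E = (-14.6, 10.9), N = (14.6, -10.9). Equal radii place L and R the same way about C: L = C + 18.2·n = (17.3, 53.4), R = C − 18.2·n = (46.4, 31.5). Then |UR| = |R − U| = 56.1.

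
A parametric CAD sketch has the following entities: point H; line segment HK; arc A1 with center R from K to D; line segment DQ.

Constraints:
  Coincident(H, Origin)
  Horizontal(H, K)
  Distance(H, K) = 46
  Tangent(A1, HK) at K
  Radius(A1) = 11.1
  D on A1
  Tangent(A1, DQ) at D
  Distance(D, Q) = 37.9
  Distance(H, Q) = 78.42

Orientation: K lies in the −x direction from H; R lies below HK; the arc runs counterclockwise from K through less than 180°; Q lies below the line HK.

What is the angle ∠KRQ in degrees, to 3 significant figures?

155°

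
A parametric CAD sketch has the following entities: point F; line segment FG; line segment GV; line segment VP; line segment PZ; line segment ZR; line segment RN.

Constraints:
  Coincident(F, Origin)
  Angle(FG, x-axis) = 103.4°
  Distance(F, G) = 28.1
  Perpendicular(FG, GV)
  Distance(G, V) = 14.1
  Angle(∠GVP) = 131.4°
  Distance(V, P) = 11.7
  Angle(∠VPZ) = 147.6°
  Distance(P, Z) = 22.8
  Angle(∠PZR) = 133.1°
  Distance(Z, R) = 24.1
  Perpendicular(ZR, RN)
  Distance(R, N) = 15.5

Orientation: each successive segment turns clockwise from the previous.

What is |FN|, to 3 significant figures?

12.8

∠PZR = 133.1° gives ZR at -114° from the x-axis; with |ZR| = 24.1, R = (15.5, -19.2). ZR is perpendicular to RN, so RN runs at 156°; with |RN| = 15.5, N = (1.35, -12.7). Then |FN| = |N − F| = 12.8.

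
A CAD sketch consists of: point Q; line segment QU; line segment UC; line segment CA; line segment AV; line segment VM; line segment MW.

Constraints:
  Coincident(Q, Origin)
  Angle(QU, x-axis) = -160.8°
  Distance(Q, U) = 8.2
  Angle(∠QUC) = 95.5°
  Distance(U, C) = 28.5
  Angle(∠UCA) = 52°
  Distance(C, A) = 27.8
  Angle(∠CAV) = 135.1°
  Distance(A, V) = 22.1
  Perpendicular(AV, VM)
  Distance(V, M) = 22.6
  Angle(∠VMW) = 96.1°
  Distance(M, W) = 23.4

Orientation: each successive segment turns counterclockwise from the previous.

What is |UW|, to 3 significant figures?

9.95

AV ⟂ VM, so VM runs at -173°; with |VM| = 22.6, M = (-8.75, 10.8). ∠VMW = 96.1° gives MW at -89.5° from the x-axis; with |MW| = 23.4, W = (-8.55, -12.6). Then |UW| = |W − U| = 9.95.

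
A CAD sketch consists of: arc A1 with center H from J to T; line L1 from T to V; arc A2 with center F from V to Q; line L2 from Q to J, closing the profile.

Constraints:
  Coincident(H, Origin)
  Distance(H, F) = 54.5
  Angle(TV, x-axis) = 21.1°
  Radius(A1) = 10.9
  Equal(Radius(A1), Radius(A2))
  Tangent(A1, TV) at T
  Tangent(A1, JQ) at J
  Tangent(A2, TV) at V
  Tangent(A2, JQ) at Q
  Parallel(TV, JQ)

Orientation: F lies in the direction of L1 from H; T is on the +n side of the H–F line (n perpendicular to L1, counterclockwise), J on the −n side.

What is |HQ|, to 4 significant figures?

55.58

The slot axis is L1's direction at 21.1°, so u = (cos 21.1°, sin 21.1°) = (0.9330, 0.3600) and n = (−sin 21.1°, cos 21.1°) = (-0.3600, 0.9330). H is at the origin and F lies 54.5 along u from H, so F = 54.5·u = (50.85, 19.62). Tangency of A1 to both parallel lines with radius 10.9 puts T and J at H ± 10.9·n: T = (-3.924, 10.17), J = (3.924, -10.17). Equal radii place V and Q the same way about F: V = F + 10.9·n = (46.92, 29.79), Q = F − 10.9·n = (54.77, 9.451). Then |HQ| = |Q − H| = 55.58.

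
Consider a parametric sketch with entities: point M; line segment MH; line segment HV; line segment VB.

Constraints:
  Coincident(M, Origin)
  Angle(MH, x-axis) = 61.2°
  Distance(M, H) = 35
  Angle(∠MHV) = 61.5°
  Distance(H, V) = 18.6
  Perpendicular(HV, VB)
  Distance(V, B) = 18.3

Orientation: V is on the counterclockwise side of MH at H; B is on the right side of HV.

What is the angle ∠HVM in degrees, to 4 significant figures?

86.47°

M is at the origin; MH runs at 61.2° with length 35.0, so H = 35.0·(cos 61.2°, sin 61.2°) = (16.86, 30.67). ∠MHV = 61.5°, so HV runs at 61.2° + (180° − 61.5°) = 179.7° from the x-axis; with |HV| = 18.6, V = H + 18.6·(cos 179.7°, sin 179.7°) = (-1.738, 30.77). Then cos ∠HVM = VH·VM / (|VH||VM|), giving 86.47°.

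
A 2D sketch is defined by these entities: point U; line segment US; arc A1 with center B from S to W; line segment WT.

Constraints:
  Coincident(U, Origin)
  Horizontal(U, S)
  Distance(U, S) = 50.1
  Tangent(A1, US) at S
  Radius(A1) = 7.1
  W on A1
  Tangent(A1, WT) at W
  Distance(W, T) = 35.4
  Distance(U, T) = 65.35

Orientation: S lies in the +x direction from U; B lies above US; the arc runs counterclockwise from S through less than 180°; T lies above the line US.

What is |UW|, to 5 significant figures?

57.677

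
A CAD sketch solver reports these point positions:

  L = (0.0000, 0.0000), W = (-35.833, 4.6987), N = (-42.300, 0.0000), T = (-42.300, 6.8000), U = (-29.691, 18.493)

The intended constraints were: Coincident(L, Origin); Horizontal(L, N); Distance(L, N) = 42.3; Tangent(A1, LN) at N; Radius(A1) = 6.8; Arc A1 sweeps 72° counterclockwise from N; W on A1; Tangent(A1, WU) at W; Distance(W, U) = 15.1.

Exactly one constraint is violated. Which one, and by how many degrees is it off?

Tangent(A1, WU) at W — off by 6.00°.

L = (0.00, 0.00) ✓; L.y = 0.00, N.y = 0.00 ✓; |LN| = 42.30 ✓; ∠(TN, NL) = 90.00° ✓; |TN| = 6.800 ✓; bearing(T→W) − bearing(T→N) = 72.00° ✓; |TW| = 6.800 ✓; ∠(TW, WU) = 96.00° ✗; |WU| = 15.10 ✓.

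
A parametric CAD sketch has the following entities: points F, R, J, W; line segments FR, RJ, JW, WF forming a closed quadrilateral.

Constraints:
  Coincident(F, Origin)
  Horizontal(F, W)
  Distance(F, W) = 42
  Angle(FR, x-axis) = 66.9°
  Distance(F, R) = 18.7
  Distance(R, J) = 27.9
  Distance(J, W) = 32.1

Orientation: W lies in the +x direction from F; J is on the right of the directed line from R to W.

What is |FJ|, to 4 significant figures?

15.57

Checks: |RJ| = 27.90 ✓; |JW| = 32.10 ✓.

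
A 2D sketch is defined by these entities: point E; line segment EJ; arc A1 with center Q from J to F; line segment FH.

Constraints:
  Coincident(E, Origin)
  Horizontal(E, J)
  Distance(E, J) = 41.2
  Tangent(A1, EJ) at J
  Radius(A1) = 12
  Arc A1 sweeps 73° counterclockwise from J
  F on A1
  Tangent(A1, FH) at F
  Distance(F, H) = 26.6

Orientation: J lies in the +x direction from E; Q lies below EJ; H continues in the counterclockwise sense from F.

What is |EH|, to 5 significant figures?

40.409

E is at the origin; EJ is horizontal with |EJ| = 41.2 and J on the +x side, so J = (41.200, 0.0000). Since A1 is tangent to EJ there, QJ ⟂ EJ, so Q = J + (0, -12) = (41.200, -12.000). On A1, J sits at bearing 90° from Q; a 73° counterclockwise sweep puts F at bearing 163°, so F = Q + 12.0·(cos 163°, sin 163°) = (29.724, -8.4915). Since A1 is tangent to FH there, QF ⟂ FH, so FH runs along (−sin 163°, cos 163°); with |FH| = 26.6, H = (21.947, -33.929). Then |EH| = |H − E| = 40.409.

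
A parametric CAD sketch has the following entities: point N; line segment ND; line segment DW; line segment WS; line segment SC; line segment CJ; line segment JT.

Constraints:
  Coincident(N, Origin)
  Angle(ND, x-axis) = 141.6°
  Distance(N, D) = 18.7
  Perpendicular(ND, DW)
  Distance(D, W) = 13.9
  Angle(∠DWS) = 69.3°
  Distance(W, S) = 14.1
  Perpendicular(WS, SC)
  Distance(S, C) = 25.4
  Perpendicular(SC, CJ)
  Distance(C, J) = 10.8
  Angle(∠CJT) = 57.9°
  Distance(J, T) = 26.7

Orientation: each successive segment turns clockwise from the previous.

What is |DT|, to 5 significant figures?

16.205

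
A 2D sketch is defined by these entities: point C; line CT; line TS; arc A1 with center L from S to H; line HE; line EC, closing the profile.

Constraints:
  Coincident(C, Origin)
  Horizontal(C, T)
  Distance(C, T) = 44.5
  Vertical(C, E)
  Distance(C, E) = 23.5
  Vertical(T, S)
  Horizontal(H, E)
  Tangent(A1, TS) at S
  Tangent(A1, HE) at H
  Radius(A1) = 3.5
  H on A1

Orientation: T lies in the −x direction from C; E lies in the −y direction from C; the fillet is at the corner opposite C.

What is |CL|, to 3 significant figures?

45.6

C is at the origin; CT is horizontal with |CT| = 44.5 and T on the −x side, so T = (-44.5, 0.00). CE is vertical with |CE| = 23.5 and E on the −y side, so E = (0.00, -23.5). The virtual corner opposite C is at (-44.5, -23.5). The tangent condition forces LS to be normal to TS and A1 meets HE tangentially, so LH is at right angles to HE, with radius 3.5, so the center L sits 3.5 in from both sides at L = (-41.0, -20.0). Then |CL| = |L − C| = 45.6.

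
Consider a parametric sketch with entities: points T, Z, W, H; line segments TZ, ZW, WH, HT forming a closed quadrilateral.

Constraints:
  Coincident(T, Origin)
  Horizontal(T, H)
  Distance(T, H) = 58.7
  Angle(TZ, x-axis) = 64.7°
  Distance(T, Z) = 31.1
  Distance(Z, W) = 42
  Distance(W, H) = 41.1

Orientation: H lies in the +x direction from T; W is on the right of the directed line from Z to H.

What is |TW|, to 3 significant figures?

23.9

T is at the origin; T and H share the same y with |TH| = 58.7 and H in +x, so H = (58.7, 0). TZ runs at 64.7° with |TZ| = 31.1, so Z = (13.3, 28.1). W is determined by |ZW| = 42.0 and |WH| = 41.1 together: it lies at the intersection of circle(Z, 42.0) and circle(H, 41.1). With |ZH| = 53.4, the foot of the radical line on ZH is 27.4 from Z and the perpendicular offset is √(42.0² − 27.4²) = 31.8. Taking the right-of-ZH solution: W = (19.8, -13.4).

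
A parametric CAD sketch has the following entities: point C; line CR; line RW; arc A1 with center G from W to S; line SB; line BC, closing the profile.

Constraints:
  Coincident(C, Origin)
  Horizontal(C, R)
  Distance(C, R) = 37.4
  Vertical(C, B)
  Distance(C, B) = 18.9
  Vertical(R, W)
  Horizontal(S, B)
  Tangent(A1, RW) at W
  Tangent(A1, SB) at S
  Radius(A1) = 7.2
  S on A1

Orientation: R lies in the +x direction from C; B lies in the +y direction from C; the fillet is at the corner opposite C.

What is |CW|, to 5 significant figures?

39.187

C is at the origin; CR is horizontal with |CR| = 37.4 and R on the +x side, so R = (37.400, 0.0000). CB is vertical with |CB| = 18.9 and B on the +y side, so B = (0.0000, 18.900). The virtual corner opposite C is at (37.400, 18.900). A1 meets RW tangentially, so GW is at right angles to RW and tangency of A1 to SB means the radius GS is perpendicular to SB, with radius 7.2, so the center G sits 7.2 in from both sides at G = (30.200, 11.700). That places the tangent points at W = (37.400, 11.700) on RW and S = (30.200, 18.900) on SB. Then |CW| = |W − C| = 39.187.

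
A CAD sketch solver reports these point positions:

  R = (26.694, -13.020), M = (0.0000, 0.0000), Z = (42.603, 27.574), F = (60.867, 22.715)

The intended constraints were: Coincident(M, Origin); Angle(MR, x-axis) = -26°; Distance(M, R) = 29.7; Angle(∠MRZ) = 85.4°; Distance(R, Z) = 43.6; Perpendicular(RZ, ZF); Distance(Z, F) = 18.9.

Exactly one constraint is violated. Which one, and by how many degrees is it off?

Perpendicular(RZ, ZF) — off by 6.50°.

M = (0.00, 0.00) ✓; MR at -26.00° ✓; |MR| = 29.70 ✓; ∠MRZ = 85.40° ✓; |RZ| = 43.60 ✓; ∠(RZ, ZF) = 83.50° ✗; |ZF| = 18.90 ✓.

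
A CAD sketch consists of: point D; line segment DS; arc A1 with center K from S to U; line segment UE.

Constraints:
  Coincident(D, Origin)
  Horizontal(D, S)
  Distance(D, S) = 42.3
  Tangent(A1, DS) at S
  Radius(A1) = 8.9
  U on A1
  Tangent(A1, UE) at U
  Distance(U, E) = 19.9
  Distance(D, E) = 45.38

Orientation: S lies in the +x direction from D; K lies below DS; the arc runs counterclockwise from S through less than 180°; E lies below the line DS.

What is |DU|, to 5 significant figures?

34.727

Checks: |KU| = 8.900 ✓; ∠(KU, UE) = 90.00° ✓; |UE| = 19.90 ✓; |DE| = 45.38 ✓.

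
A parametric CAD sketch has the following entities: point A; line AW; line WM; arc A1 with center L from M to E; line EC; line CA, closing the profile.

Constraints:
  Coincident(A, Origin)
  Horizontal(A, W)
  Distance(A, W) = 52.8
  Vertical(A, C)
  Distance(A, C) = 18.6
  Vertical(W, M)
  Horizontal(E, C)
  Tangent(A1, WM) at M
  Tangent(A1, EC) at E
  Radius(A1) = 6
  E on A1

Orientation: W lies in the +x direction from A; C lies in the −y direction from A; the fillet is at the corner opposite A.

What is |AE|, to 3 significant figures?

50.4

A is at the origin; AW is horizontal with |AW| = 52.8 and W on the +x side, so W = (52.8, 0.00). A and C share the same x with |AC| = 18.6 and C on the −y side, so C = (0.00, -18.6). The virtual corner opposite A is at (52.8, -18.6). Tangency of A1 to WM means the radius LM is perpendicular to WM and A1 meets EC tangentially, so LE is at right angles to EC, with radius 6.0, so the center L sits 6.0 in from both sides at L = (46.8, -12.6). That places the tangent points at M = (52.8, -12.6) on WM and E = (46.8, -18.6) on EC. Then |AE| = |E − A| = 50.4.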